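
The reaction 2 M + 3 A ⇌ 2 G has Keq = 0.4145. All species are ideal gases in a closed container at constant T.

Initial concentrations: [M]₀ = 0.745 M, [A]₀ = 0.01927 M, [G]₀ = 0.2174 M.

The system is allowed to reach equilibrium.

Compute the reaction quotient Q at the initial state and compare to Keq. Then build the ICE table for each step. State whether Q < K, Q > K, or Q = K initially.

Q₀ = 1.1900e+04 vs Keq = 0.4145 ⇒ Q>K, reverse
Step 1:
                   M          A          G
  Initial      0.745    0.01927     0.2174
  Change      0.1487     0.2231    -0.1487
  Equil       0.8937     0.2424    0.06866
  solve Keq expr → x = -0.07437; check Q = 0.4145

Q₀ = 1.1900e+04; Q > K (proceeds reverse)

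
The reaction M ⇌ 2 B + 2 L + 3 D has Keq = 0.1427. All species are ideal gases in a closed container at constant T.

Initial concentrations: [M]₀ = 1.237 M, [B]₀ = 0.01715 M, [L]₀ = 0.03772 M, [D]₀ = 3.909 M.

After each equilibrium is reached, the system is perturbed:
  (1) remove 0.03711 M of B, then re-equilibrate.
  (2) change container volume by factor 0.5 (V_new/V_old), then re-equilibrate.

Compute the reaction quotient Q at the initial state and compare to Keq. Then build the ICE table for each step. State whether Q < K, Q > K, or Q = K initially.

Q₀ = 2.0207e-05; Q < K (proceeds forward)

Q₀ = 2.0207e-05 vs Keq = 0.1427 ⇒ Q<K, forward
Step 1:
                    M           B           L           D
  I             1.237     0.01715     0.03772       3.909
  C          -0.09482      0.1896      0.1896      0.2845
  E             1.142      0.2068      0.2274       4.193
  solve Keq expr → x = 0.09482; check Q = 0.1427
Then remove 0.03711 M of B.
Step 2:
                    M           B           L           D
  I             1.142      0.1697      0.2274       4.193
  C         -0.009355     0.01871     0.01871     0.02806
  E             1.133      0.1884      0.2461       4.222
  solve Keq expr → x = 0.009355; check Q = 0.1427
Then change container volume by factor 0.5 (V_new/V_old).
Step 3:
                    M           B           L           D
  I             2.266      0.3768      0.4921       8.443
  C            0.1321     -0.2643     -0.2643     -0.3964
  E             2.398      0.1125      0.2278       8.047
  solve Keq expr → x = -0.1321; check Q = 0.1427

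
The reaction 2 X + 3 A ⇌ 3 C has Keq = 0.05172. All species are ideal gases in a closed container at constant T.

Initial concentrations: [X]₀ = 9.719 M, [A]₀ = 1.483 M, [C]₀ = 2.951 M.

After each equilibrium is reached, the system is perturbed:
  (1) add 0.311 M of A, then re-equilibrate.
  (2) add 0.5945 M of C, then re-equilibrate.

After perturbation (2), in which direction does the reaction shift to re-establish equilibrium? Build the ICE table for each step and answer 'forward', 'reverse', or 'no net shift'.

Direction: reverse

Q₀ = 0.08341 vs Keq = 0.05172 ⇒ Q>K, reverse
Step 1:
                   X          A          C
  init         9.719      1.483      2.951
  Δ           0.1026     0.1539    -0.1539
  eq           9.822      1.637      2.797
  solve Keq expr → x = -0.05131; check Q = 0.05172
Then add 0.311 M of A.
Step 2:
                   X          A          C
  init         9.822      1.948      2.797
  Δ          -0.1245    -0.1868     0.1868
  eq           9.697      1.761      2.984
  solve Keq expr → x = 0.06226; check Q = 0.05172
Then add 0.5945 M of C.
Step 3:
                   X          A          C
  init         9.697      1.761      3.578
  Δ           0.1392     0.2088    -0.2088
  eq           9.836       1.97       3.37
  solve Keq expr → x = -0.06961; check Q = 0.05172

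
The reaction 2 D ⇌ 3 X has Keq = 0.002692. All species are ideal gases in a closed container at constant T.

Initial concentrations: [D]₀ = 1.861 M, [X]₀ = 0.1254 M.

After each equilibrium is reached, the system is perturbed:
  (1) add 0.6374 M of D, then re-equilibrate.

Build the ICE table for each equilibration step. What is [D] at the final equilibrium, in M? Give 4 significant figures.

Q₀ = 5.6938e-04 vs Keq = 0.002692 ⇒ Q<K, forward
Step 1:
                    D           X
  I             1.861      0.1254
  C          -0.05399     0.08098
  E             1.807      0.2064
  solve Keq expr → x = 0.02699; check Q = 0.002692
Then add 0.6374 M of D.
Step 2:
                    D           X
  I             2.444      0.2064
  C          -0.02935     0.04403
  E             2.415      0.2504
  solve Keq expr → x = 0.01468; check Q = 0.002692

[D]_eq = 2.415 M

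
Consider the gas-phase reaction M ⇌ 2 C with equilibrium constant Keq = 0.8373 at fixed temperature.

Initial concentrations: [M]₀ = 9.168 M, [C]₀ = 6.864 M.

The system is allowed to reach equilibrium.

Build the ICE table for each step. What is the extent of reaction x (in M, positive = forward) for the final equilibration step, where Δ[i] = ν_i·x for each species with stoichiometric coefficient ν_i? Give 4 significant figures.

x = -1.909 M

Q₀ = 5.139 vs Keq = 0.8373 ⇒ Q>K, reverse
Step 1:
                  M         C
  I           9.168     6.864
  C           1.909    -3.819
  E           11.08     3.045
  solve Keq expr → x = -1.909; check Q = 0.8373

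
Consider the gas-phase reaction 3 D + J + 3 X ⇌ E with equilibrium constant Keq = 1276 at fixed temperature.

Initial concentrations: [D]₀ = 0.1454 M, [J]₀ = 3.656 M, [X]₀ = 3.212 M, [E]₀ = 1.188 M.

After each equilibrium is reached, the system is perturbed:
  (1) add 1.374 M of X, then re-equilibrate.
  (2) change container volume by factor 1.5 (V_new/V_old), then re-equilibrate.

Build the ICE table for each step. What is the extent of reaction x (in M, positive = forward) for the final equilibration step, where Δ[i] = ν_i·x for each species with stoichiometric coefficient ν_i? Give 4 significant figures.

Q₀ = 3.19 vs Keq = 1276 ⇒ Q<K, forward
Step 1:
                  D         J         X         E
  Initial    0.1454     3.656     3.212     1.188
  Change    -0.1246  -0.04152   -0.1246   0.04152
  Equil     0.02085     3.614     3.087      1.23
  solve Keq expr → x = 0.04152; check Q = 1276
Then add 1.374 M of X.
Step 2:
                  D         J         X         E
  Initial   0.02085     3.614     4.461      1.23
  Change  -0.006388 -0.002129 -0.006388  0.002129
  Equil     0.01446     3.612     4.455     1.232
  solve Keq expr → x = 0.002129; check Q = 1276
Then change container volume by factor 1.5 (V_new/V_old).
Step 3:
                  D         J         X         E
  Initial  0.009638     2.408      2.97    0.8211
  Change    0.01191  0.003972   0.01191 -0.003972
  Equil     0.02155     2.412     2.982    0.8171
  solve Keq expr → x = -0.003972; check Q = 1276

x = -0.003972 M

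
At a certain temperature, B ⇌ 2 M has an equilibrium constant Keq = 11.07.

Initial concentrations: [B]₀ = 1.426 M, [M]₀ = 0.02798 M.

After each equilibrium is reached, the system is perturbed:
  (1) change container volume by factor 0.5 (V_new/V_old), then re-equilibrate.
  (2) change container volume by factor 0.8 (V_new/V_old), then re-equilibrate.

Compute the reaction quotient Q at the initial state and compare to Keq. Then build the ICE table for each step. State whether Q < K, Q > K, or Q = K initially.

Q₀ = 5.4900e-04; Q < K (proceeds forward)

Q₀ = 5.4900e-04 vs Keq = 11.07 ⇒ Q<K, forward
Step 1:
                    B           M
  init          1.426     0.02798
  Δ            -1.031       2.062
  eq           0.3948        2.09
  solve Keq expr → x = 1.031; check Q = 11.07
Then change container volume by factor 0.5 (V_new/V_old).
Step 2:
                    B           M
  init         0.7895       4.181
  Δ            0.3301     -0.6603
  eq             1.12       3.521
  solve Keq expr → x = -0.3301; check Q = 11.07
Then change container volume by factor 0.8 (V_new/V_old).
Step 3:
                    B           M
  init            1.4       4.401
  Δ            0.1377     -0.2755
  eq            1.537       4.125
  solve Keq expr → x = -0.1377; check Q = 11.07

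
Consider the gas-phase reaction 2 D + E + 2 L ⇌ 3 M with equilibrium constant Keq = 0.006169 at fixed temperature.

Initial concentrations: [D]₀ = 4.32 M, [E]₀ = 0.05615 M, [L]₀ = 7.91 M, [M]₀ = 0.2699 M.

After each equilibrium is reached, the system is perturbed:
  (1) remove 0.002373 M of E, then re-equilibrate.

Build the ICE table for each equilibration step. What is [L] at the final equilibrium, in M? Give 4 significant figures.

Q₀ = 2.9987e-04 vs Keq = 0.006169 ⇒ Q<K, forward
Step 1:
                    D           E           L           M
  I              4.32     0.05615        7.91      0.2699
  C          -0.09213    -0.04607    -0.09213      0.1382
  E             4.228     0.01008       7.818      0.4081
  solve Keq expr → x = 0.04607; check Q = 0.006169
Then remove 0.002373 M of E.
Step 2:
                    D           E           L           M
  I             4.228    0.007711       7.818      0.4081
  C          0.003848    0.001924    0.003848   -0.005772
  E             4.232    0.009636       7.822      0.4023
  solve Keq expr → x = -0.001924; check Q = 0.006169

[L]_eq = 7.822 M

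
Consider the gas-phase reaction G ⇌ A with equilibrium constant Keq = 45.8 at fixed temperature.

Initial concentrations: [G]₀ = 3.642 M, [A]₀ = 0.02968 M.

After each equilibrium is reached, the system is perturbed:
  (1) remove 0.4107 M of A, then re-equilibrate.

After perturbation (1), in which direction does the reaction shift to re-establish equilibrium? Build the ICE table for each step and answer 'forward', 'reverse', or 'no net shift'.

Direction: forward

Q₀ = 0.008149 vs Keq = 45.8 ⇒ Q<K, forward
Step 1:
                    G           A
  init          3.642     0.02968
  Δ            -3.564       3.564
  eq          0.07845       3.593
  solve Keq expr → x = 3.564; check Q = 45.8
Then remove 0.4107 M of A.
Step 2:
                    G           A
  init        0.07845       3.183
  Δ         -0.008776    0.008776
  eq          0.06968       3.191
  solve Keq expr → x = 0.008776; check Q = 45.8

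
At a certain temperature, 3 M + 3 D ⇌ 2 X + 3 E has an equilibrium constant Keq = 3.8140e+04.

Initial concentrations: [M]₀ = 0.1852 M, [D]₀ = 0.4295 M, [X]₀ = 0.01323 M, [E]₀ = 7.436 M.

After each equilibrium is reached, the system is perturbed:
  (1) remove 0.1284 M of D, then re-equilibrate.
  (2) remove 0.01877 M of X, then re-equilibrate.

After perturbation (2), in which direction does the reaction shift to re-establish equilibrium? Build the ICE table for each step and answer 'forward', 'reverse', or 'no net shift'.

Q₀ = 143 vs Keq = 3.8140e+04 ⇒ Q<K, forward
Step 1:
                    M           D           X           E
  I            0.1852      0.4295     0.01323       7.436
  C          -0.08013    -0.08013     0.05342     0.08013
  E            0.1051      0.3494     0.06665       7.516
  solve Keq expr → x = 0.02671; check Q = 3.8140e+04
Then remove 0.1284 M of D.
Step 2:
                    M           D           X           E
  I            0.1051       0.221     0.06665       7.516
  C           0.02222     0.02222    -0.01481    -0.02222
  E            0.1273      0.2432     0.05184       7.494
  solve Keq expr → x = -0.007405; check Q = 3.8140e+04
Then remove 0.01877 M of X.
Step 3:
                    M           D           X           E
  I            0.1273      0.2432     0.03307       7.494
  C          -0.01217    -0.01217    0.008112     0.01217
  E            0.1151       0.231     0.04118       7.506
  solve Keq expr → x = 0.004056; check Q = 3.8140e+04

Direction: forward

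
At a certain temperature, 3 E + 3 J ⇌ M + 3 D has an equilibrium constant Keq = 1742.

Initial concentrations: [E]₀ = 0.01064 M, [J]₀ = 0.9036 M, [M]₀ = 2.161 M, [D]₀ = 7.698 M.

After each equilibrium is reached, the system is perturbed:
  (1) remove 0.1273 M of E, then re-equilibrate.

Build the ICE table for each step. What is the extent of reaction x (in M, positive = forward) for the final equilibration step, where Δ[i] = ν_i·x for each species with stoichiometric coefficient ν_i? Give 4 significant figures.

Q₀ = 1.1093e+09 vs Keq = 1742 ⇒ Q>K, reverse
Step 1:
                  E         J         M         D
  init      0.01064    0.9036     2.161     7.698
  Δ          0.5175    0.5175   -0.1725   -0.5175
  eq         0.5281     1.421     1.989     7.181
  solve Keq expr → x = -0.1725; check Q = 1742
Then remove 0.1273 M of E.
Step 2:
                  E         J         M         D
  init       0.4008     1.421     1.989     7.181
  Δ         0.08799   0.08799  -0.02933  -0.08799
  eq         0.4888     1.509     1.959     7.093
  solve Keq expr → x = -0.02933; check Q = 1742

x = -0.02933 M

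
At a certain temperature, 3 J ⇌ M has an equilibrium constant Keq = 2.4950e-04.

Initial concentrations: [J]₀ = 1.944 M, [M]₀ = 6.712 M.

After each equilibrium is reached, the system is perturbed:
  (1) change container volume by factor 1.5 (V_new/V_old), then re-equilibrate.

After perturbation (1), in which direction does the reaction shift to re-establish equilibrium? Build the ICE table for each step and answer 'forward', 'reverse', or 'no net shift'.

Direction: reverse

Q₀ = 0.9136 vs Keq = 2.4950e-04 ⇒ Q>K, reverse
Step 1:
                  J         M
  Initial     1.944     6.712
  Change      15.89    -5.297
  Equil       17.83     1.415
  solve Keq expr → x = -5.297; check Q = 2.4950e-04
Then change container volume by factor 1.5 (V_new/V_old).
Step 2:
                  J         M
  Initial     11.89    0.9435
  Change      1.165   -0.3884
  Equil       13.05    0.5551
  solve Keq expr → x = -0.3884; check Q = 2.4950e-04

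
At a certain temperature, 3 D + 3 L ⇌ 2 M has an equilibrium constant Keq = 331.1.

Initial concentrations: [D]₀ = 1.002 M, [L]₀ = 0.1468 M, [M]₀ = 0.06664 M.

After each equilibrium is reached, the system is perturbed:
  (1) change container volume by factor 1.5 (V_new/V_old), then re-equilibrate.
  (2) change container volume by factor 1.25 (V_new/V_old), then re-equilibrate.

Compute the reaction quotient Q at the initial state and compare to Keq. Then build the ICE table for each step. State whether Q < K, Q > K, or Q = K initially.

Q₀ = 1.395; Q < K (proceeds forward)

Q₀ = 1.395 vs Keq = 331.1 ⇒ Q<K, forward
Step 1:
                   D          L          M
  init         1.002     0.1468    0.06664
  Δ          -0.1042    -0.1042    0.06947
  eq          0.8978     0.0426     0.1361
  solve Keq expr → x = 0.03473; check Q = 331.1
Then change container volume by factor 1.5 (V_new/V_old).
Step 2:
                   D          L          M
  init        0.5985     0.0284    0.09074
  Δ          0.01546    0.01546   -0.01031
  eq           0.614    0.04386    0.08043
  solve Keq expr → x = -0.005155; check Q = 331.1
Then change container volume by factor 1.25 (V_new/V_old).
Step 3:
                   D          L          M
  init        0.4912    0.03509    0.06434
  Δ         0.008562   0.008562  -0.005708
  eq          0.4998    0.04365    0.05863
  solve Keq expr → x = -0.002854; check Q = 331.1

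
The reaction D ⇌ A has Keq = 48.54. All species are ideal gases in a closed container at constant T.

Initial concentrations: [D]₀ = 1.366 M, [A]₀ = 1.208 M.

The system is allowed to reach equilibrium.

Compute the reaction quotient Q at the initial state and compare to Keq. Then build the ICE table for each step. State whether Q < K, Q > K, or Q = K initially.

Q₀ = 0.8843; Q < K (proceeds forward)

Q₀ = 0.8843 vs Keq = 48.54 ⇒ Q<K, forward
Step 1:
                    D           A
  I             1.366       1.208
  C            -1.314       1.314
  E           0.05196       2.522
  solve Keq expr → x = 1.314; check Q = 48.54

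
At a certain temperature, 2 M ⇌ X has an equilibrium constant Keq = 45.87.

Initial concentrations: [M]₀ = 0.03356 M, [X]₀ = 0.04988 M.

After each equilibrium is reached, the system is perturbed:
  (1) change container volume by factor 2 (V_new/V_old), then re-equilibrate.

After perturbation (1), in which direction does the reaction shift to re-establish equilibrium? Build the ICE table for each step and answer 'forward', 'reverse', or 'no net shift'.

Direction: reverse

Q₀ = 44.29 vs Keq = 45.87 ⇒ Q<K, forward
Step 1:
                   M          X
  I          0.03356    0.04988
  C       -5.0120e-04 2.5060e-04
  E          0.03306    0.05013
  solve Keq expr → x = 2.5060e-04; check Q = 45.87
Then change container volume by factor 2 (V_new/V_old).
Step 2:
                   M          X
  I          0.01653    0.02507
  C         0.005522  -0.002761
  E          0.02205     0.0223
  solve Keq expr → x = -0.002761; check Q = 45.87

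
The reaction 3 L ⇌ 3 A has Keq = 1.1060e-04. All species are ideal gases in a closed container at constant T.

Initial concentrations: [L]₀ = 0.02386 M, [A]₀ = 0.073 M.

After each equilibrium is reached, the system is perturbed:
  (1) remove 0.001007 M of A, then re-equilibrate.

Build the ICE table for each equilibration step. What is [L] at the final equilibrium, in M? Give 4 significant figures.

[L]_eq = 0.09146 M

Q₀ = 28.64 vs Keq = 1.1060e-04 ⇒ Q>K, reverse
Step 1:
                    L           A
  I           0.02386       0.073
  C           0.06856    -0.06856
  E           0.09242    0.004436
  solve Keq expr → x = -0.02285; check Q = 1.1060e-04
Then remove 0.001007 M of A.
Step 2:
                    L           A
  I           0.09242    0.003429
  C       -9.6088e-04  9.6088e-04
  E           0.09146     0.00439
  solve Keq expr → x = 3.2029e-04; check Q = 1.1060e-04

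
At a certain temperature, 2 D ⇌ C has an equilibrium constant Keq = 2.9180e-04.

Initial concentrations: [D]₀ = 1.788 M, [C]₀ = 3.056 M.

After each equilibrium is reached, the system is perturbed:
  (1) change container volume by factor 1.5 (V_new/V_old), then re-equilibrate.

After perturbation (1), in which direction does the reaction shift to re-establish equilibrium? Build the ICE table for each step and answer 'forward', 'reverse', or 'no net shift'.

Direction: reverse

Q₀ = 0.9559 vs Keq = 2.9180e-04 ⇒ Q>K, reverse
Step 1:
                  D         C
  init        1.788     3.056
  Δ           6.076    -3.038
  eq          7.864   0.01805
  solve Keq expr → x = -3.038; check Q = 2.9180e-04
Then change container volume by factor 1.5 (V_new/V_old).
Step 2:
                  D         C
  init        5.243   0.01203
  Δ        0.007971 -0.003986
  eq          5.251  0.008045
  solve Keq expr → x = -0.003986; check Q = 2.9180e-04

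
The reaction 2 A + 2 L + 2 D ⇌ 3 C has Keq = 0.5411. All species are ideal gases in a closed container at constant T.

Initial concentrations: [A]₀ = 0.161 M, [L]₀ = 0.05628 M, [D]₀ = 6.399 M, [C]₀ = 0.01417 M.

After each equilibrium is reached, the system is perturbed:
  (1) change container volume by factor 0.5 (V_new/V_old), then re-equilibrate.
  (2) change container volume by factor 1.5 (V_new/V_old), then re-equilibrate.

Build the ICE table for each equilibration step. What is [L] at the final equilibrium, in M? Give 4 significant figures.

[L]_eq = 0.02666 M

Q₀ = 8.4630e-04 vs Keq = 0.5411 ⇒ Q<K, forward
Step 1:
                    A           L           D           C
  I             0.161     0.05628       6.399     0.01417
  C          -0.03135    -0.03135    -0.03135     0.04703
  E            0.1296     0.02493       6.368      0.0612
  solve Keq expr → x = 0.01568; check Q = 0.5411
Then change container volume by factor 0.5 (V_new/V_old).
Step 2:
                    A           L           D           C
  I            0.2593     0.04986       12.74      0.1224
  C          -0.02217    -0.02217    -0.02217     0.03325
  E            0.2371     0.02769       12.71      0.1556
  solve Keq expr → x = 0.01108; check Q = 0.5411
Then change container volume by factor 1.5 (V_new/V_old).
Step 3:
                    A           L           D           C
  I            0.1581     0.01846       8.475      0.1038
  C          0.008198    0.008198    0.008198     -0.0123
  E            0.1663     0.02666       8.484     0.09147
  solve Keq expr → x = -0.004099; check Q = 0.5411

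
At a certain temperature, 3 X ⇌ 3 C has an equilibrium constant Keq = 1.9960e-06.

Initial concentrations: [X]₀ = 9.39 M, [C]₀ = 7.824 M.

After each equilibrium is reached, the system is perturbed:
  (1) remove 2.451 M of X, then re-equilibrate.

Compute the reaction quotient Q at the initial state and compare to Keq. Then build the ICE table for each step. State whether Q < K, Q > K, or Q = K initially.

Q₀ = 0.5785; Q > K (proceeds reverse)

Q₀ = 0.5785 vs Keq = 1.9960e-06 ⇒ Q>K, reverse
Step 1:
                   X          C
  init          9.39      7.824
  Δ             7.61      -7.61
  eq              17      0.214
  solve Keq expr → x = -2.537; check Q = 1.9960e-06
Then remove 2.451 M of X.
Step 2:
                   X          C
  init         14.55      0.214
  Δ          0.03048   -0.03048
  eq           14.58     0.1836
  solve Keq expr → x = -0.01016; check Q = 1.9960e-06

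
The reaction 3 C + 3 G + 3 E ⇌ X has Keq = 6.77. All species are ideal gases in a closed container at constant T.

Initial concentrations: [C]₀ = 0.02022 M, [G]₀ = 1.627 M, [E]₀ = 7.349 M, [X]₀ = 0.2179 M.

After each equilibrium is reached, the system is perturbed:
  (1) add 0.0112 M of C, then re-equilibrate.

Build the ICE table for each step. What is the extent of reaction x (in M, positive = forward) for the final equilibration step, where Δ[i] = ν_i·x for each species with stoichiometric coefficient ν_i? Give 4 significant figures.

x = 0.003612 M

Q₀ = 15.42 vs Keq = 6.77 ⇒ Q>K, reverse
Step 1:
                   C          G          E          X
  init       0.02022      1.627      7.349     0.2179
  Δ         0.006177   0.006177   0.006177  -0.002059
  eq          0.0264      1.633      7.355     0.2158
  solve Keq expr → x = -0.002059; check Q = 6.77
Then add 0.0112 M of C.
Step 2:
                   C          G          E          X
  init        0.0376      1.633      7.355     0.2158
  Δ         -0.01084   -0.01084   -0.01084   0.003612
  eq         0.02676      1.622      7.344     0.2195
  solve Keq expr → x = 0.003612; check Q = 6.77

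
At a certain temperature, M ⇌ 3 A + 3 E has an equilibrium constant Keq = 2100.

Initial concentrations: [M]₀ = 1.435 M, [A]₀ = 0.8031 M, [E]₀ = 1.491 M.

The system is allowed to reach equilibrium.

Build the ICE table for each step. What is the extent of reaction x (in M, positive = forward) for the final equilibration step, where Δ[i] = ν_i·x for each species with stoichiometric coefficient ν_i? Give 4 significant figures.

Q₀ = 1.196 vs Keq = 2100 ⇒ Q<K, forward
Step 1:
                  M         A         E
  I           1.435    0.8031     1.491
  C         -0.7448     2.235     2.235
  E          0.6902     3.038     3.726
  solve Keq expr → x = 0.7448; check Q = 2100

x = 0.7448 M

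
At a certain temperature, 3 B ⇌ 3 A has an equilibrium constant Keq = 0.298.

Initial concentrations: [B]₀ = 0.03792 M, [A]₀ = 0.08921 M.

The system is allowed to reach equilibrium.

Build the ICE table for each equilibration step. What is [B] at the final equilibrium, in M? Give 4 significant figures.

[B]_eq = 0.07622 M

Q₀ = 13.02 vs Keq = 0.298 ⇒ Q>K, reverse
Step 1:
                    B           A
  Initial     0.03792     0.08921
  Change       0.0383     -0.0383
  Equil       0.07622     0.05091
  solve Keq expr → x = -0.01277; check Q = 0.298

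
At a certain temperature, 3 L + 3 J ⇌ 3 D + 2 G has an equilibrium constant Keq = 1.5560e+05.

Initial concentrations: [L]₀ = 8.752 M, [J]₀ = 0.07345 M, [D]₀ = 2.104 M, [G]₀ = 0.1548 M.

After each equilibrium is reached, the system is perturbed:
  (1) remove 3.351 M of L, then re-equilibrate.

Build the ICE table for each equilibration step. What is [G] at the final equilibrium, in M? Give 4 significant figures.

[G]_eq = 0.202 M

Q₀ = 0.8402 vs Keq = 1.5560e+05 ⇒ Q<K, forward
Step 1:
                  L         J         D         G
  init        8.752   0.07345     2.104    0.1548
  Δ        -0.07184  -0.07184   0.07184   0.04789
  eq           8.68  0.001608     2.176    0.2027
  solve Keq expr → x = 0.02395; check Q = 1.5560e+05
Then remove 3.351 M of L.
Step 2:
                  L         J         D         G
  init        5.329  0.001608     2.176    0.2027
  Δ        0.001004  0.001004 -0.001004 -6.6916e-04
  eq           5.33  0.002612     2.175     0.202
  solve Keq expr → x = -3.3458e-04; check Q = 1.5560e+05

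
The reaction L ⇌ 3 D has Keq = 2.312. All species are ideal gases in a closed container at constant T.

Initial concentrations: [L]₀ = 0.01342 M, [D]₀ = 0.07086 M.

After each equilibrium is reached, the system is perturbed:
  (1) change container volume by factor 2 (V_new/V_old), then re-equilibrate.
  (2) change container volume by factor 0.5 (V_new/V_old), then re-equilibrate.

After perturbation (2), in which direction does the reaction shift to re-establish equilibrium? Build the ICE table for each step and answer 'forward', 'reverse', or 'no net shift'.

Q₀ = 0.02651 vs Keq = 2.312 ⇒ Q<K, forward
Step 1:
                  L         D
  I         0.01342   0.07086
  C        -0.01285   0.03856
  E       5.6664e-04    0.1094
  solve Keq expr → x = 0.01285; check Q = 2.312
Then change container volume by factor 2 (V_new/V_old).
Step 2:
                  L         D
  I       2.8332e-04   0.05471
  C       -2.1001e-04 6.3004e-04
  E       7.3305e-05   0.05534
  solve Keq expr → x = 2.1001e-04; check Q = 2.312
Then change container volume by factor 0.5 (V_new/V_old).
Step 3:
                  L         D
  I       1.4661e-04    0.1107
  C       4.2003e-04  -0.00126
  E       5.6664e-04    0.1094
  solve Keq expr → x = -4.2003e-04; check Q = 2.312

Direction: reverse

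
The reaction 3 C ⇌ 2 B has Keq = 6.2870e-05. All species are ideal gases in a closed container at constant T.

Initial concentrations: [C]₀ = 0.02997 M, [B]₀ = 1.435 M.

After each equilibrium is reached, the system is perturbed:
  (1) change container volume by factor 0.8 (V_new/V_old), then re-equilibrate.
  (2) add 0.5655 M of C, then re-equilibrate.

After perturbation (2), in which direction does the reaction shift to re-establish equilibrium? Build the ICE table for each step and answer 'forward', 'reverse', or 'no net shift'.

Direction: forward

Q₀ = 7.6497e+04 vs Keq = 6.2870e-05 ⇒ Q>K, reverse
Step 1:
                    C           B
  I           0.02997       1.435
  C             2.115       -1.41
  E             2.145     0.02491
  solve Keq expr → x = -0.705; check Q = 6.2870e-05
Then change container volume by factor 0.8 (V_new/V_old).
Step 2:
                    C           B
  I             2.681     0.03114
  C         -0.005357    0.003571
  E             2.676     0.03471
  solve Keq expr → x = 0.001786; check Q = 6.2870e-05
Then add 0.5655 M of C.
Step 3:
                    C           B
  I             3.242     0.03471
  C          -0.01681     0.01121
  E             3.225     0.04592
  solve Keq expr → x = 0.005603; check Q = 6.2870e-05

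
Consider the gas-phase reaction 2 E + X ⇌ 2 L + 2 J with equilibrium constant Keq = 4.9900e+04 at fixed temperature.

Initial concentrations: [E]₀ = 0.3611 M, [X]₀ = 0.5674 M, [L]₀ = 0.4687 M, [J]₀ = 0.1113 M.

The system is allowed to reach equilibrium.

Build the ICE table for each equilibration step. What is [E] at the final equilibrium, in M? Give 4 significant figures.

[E]_eq = 0.00279 M

Q₀ = 0.03678 vs Keq = 4.9900e+04 ⇒ Q<K, forward
Step 1:
                    E           X           L           J
  I            0.3611      0.5674      0.4687      0.1113
  C           -0.3583     -0.1792      0.3583      0.3583
  E           0.00279      0.3882       0.827      0.4696
  solve Keq expr → x = 0.1792; check Q = 4.9900e+04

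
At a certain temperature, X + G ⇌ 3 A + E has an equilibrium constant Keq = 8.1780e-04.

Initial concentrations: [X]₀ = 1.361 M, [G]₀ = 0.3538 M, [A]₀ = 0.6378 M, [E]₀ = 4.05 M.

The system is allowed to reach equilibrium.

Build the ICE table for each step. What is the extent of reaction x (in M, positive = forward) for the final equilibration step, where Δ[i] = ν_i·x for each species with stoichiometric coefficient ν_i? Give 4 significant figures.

x = -0.1938 M

Q₀ = 2.182 vs Keq = 8.1780e-04 ⇒ Q>K, reverse
Step 1:
                  X         G         A         E
  init        1.361    0.3538    0.6378      4.05
  Δ          0.1938    0.1938   -0.5813   -0.1938
  eq          1.555    0.5476   0.05652     3.856
  solve Keq expr → x = -0.1938; check Q = 8.1780e-04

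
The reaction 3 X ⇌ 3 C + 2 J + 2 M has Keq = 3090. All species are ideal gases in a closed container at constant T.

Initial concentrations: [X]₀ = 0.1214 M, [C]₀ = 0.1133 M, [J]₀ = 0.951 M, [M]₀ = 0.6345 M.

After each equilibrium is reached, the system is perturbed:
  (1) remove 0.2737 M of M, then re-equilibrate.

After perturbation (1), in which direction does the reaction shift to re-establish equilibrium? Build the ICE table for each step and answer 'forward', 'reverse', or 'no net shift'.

Direction: forward

Q₀ = 0.296 vs Keq = 3090 ⇒ Q<K, forward
Step 1:
                    X           C           J           M
  Initial      0.1214      0.1133       0.951      0.6345
  Change      -0.1091      0.1091     0.07273     0.07273
  Equil       0.01231      0.2224       1.024      0.7072
  solve Keq expr → x = 0.03636; check Q = 3090
Then remove 0.2737 M of M.
Step 2:
                    X           C           J           M
  Initial     0.01231      0.2224       1.024      0.4335
  Change    -0.003254    0.003254     0.00217     0.00217
  Equil      0.009057      0.2256       1.026      0.4357
  solve Keq expr → x = 0.001085; check Q = 3090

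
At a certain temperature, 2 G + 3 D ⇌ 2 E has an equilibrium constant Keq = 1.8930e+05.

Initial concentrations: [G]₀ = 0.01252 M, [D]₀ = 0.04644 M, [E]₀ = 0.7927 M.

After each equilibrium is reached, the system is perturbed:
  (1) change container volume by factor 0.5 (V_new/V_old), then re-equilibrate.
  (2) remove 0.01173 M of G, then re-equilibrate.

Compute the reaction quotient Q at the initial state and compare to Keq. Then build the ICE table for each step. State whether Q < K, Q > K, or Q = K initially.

Q₀ = 4.0025e+07; Q > K (proceeds reverse)

Q₀ = 4.0025e+07 vs Keq = 1.8930e+05 ⇒ Q>K, reverse
Step 1:
                   G          D          E
  Initial    0.01252    0.04644     0.7927
  Change     0.03874    0.05811   -0.03874
  Equil      0.05126     0.1046      0.754
  solve Keq expr → x = -0.01937; check Q = 1.8930e+05
Then change container volume by factor 0.5 (V_new/V_old).
Step 2:
                   G          D          E
  Initial     0.1025     0.2091      1.508
  Change    -0.04037   -0.06055    0.04037
  Equil      0.06215     0.1486      1.548
  solve Keq expr → x = 0.02018; check Q = 1.8930e+05
Then remove 0.01173 M of G.
Step 3:
                   G          D          E
  Initial    0.05042     0.1486      1.548
  Change    0.006141   0.009212  -0.006141
  Equil      0.05656     0.1578      1.542
  solve Keq expr → x = -0.003071; check Q = 1.8930e+05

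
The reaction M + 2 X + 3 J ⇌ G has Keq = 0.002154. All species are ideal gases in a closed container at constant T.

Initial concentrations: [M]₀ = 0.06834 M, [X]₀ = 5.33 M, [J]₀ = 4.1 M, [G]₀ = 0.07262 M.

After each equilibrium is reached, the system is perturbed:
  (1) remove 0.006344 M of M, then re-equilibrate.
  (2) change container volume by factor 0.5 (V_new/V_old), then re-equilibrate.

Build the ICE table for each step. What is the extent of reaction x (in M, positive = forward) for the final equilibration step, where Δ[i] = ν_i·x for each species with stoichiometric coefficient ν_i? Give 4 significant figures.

x = 0.05359 M

Q₀ = 5.4272e-04 vs Keq = 0.002154 ⇒ Q<K, forward
Step 1:
                  M         X         J         G
  I         0.06834      5.33       4.1   0.07262
  C        -0.03871  -0.07742   -0.1161   0.03871
  E         0.02963     5.253     3.984    0.1113
  solve Keq expr → x = 0.03871; check Q = 0.002154
Then remove 0.006344 M of M.
Step 2:
                  M         X         J         G
  I         0.02328     5.253     3.984    0.1113
  C        0.004695  0.009391   0.01409 -0.004695
  E         0.02798     5.262     3.998    0.1066
  solve Keq expr → x = -0.004695; check Q = 0.002154
Then change container volume by factor 0.5 (V_new/V_old).
Step 3:
                  M         X         J         G
  I         0.05596     10.52     7.996    0.2133
  C        -0.05359   -0.1072   -0.1608   0.05359
  E        0.002374     10.42     7.835    0.2669
  solve Keq expr → x = 0.05359; check Q = 0.002154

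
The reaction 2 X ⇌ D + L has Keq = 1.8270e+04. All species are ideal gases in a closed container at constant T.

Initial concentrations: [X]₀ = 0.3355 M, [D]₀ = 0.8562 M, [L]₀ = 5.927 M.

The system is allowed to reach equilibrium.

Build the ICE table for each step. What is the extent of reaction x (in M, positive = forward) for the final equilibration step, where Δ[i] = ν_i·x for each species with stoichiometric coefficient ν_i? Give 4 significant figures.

Q₀ = 45.08 vs Keq = 1.8270e+04 ⇒ Q<K, forward
Step 1:
                  X         D         L
  I          0.3355    0.8562     5.927
  C         -0.3171    0.1586    0.1586
  E         0.01838     1.015     6.086
  solve Keq expr → x = 0.1586; check Q = 1.8270e+04

x = 0.1586 M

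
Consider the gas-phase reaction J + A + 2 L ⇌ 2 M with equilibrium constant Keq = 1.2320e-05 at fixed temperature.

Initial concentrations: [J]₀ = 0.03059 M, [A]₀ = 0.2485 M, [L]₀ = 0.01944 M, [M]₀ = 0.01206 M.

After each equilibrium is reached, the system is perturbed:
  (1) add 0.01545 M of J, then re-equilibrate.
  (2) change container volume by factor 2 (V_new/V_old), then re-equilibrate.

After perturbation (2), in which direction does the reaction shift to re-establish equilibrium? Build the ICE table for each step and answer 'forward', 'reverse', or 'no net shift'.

Direction: reverse

Q₀ = 50.63 vs Keq = 1.2320e-05 ⇒ Q>K, reverse
Step 1:
                    J           A           L           M
  I           0.03059      0.2485     0.01944     0.01206
  C          0.006025    0.006025     0.01205    -0.01205
  E           0.03661      0.2545     0.03149  1.0670e-05
  solve Keq expr → x = -0.006025; check Q = 1.2320e-05
Then add 0.01545 M of J.
Step 2:
                    J           A           L           M
  I           0.05206      0.2545     0.03149  1.0670e-05
  C       -1.0263e-06 -1.0263e-06 -2.0526e-06  2.0526e-06
  E           0.05206      0.2545     0.03149  1.2722e-05
  solve Keq expr → x = 1.0263e-06; check Q = 1.2320e-05
Then change container volume by factor 2 (V_new/V_old).
Step 3:
                    J           A           L           M
  I           0.02603      0.1273     0.01574  6.3612e-06
  C        1.5899e-06  1.5899e-06  3.1799e-06 -3.1799e-06
  E           0.02603      0.1273     0.01575  3.1814e-06
  solve Keq expr → x = -1.5899e-06; check Q = 1.2320e-05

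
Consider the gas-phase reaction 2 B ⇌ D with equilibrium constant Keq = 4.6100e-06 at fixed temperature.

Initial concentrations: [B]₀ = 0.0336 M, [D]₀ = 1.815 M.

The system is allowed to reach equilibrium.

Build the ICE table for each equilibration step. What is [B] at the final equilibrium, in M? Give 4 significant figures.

Q₀ = 1608 vs Keq = 4.6100e-06 ⇒ Q>K, reverse
Step 1:
                  B         D
  init       0.0336     1.815
  Δ            3.63    -1.815
  eq          3.663 6.1871e-05
  solve Keq expr → x = -1.815; check Q = 4.6100e-06

[B]_eq = 3.663 M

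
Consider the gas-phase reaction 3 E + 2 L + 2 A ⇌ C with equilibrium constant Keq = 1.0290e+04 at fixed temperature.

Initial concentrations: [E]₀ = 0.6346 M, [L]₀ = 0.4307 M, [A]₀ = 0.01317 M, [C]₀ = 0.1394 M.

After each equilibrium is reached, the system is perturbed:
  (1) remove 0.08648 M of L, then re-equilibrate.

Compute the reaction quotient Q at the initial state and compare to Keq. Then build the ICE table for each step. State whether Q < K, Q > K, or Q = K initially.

Q₀ = 1.6953e+04 vs Keq = 1.0290e+04 ⇒ Q>K, reverse
Step 1:
                  E         L         A         C
  init       0.6346    0.4307   0.01317    0.1394
  Δ        0.004967  0.003312  0.003312 -0.001656
  eq         0.6396     0.434   0.01648    0.1377
  solve Keq expr → x = -0.001656; check Q = 1.0290e+04
Then remove 0.08648 M of L.
Step 2:
                  E         L         A         C
  init       0.6396    0.3475   0.01648    0.1377
  Δ        0.005275  0.003517  0.003517 -0.001758
  eq         0.6448     0.351      0.02     0.136
  solve Keq expr → x = -0.001758; check Q = 1.0290e+04

Q₀ = 1.6953e+04; Q > K (proceeds reverse)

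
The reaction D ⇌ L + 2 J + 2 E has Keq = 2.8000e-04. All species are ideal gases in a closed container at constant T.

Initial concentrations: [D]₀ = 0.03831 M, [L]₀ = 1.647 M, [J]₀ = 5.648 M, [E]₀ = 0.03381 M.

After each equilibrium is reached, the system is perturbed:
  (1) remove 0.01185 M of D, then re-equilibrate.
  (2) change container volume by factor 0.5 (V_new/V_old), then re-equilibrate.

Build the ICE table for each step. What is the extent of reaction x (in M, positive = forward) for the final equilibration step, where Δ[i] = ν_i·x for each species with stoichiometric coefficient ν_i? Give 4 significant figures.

Q₀ = 1.568 vs Keq = 2.8000e-04 ⇒ Q>K, reverse
Step 1:
                  D         L         J         E
  init      0.03831     1.647     5.648   0.03381
  Δ         0.01663  -0.01663  -0.03326  -0.03326
  eq        0.05494      1.63     5.615 5.4709e-04
  solve Keq expr → x = -0.01663; check Q = 2.8000e-04
Then remove 0.01185 M of D.
Step 2:
                  D         L         J         E
  init      0.04309      1.63     5.615 5.4709e-04
  Δ       3.1196e-05 -3.1196e-05 -6.2393e-05 -6.2393e-05
  eq        0.04312      1.63     5.615 4.8469e-04
  solve Keq expr → x = -3.1196e-05; check Q = 2.8000e-04
Then change container volume by factor 0.5 (V_new/V_old).
Step 3:
                  D         L         J         E
  init      0.08625     3.261     11.23 9.6939e-04
  Δ       3.6325e-04 -3.6325e-04 -7.2650e-04 -7.2650e-04
  eq        0.08661      3.26     11.23 2.4289e-04
  solve Keq expr → x = -3.6325e-04; check Q = 2.8000e-04

x = -3.6325e-04 M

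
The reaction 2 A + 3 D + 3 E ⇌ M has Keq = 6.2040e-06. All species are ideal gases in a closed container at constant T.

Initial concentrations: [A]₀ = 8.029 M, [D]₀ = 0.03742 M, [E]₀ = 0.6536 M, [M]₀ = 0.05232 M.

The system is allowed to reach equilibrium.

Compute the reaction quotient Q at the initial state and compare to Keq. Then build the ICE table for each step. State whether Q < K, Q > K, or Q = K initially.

Q₀ = 55.48; Q > K (proceeds reverse)

Q₀ = 55.48 vs Keq = 6.2040e-06 ⇒ Q>K, reverse
Step 1:
                   A          D          E          M
  init         8.029    0.03742     0.6536    0.05232
  Δ           0.1046      0.157      0.157   -0.05232
  eq           8.134     0.1944     0.8106 1.6051e-06
  solve Keq expr → x = -0.05232; check Q = 6.2040e-06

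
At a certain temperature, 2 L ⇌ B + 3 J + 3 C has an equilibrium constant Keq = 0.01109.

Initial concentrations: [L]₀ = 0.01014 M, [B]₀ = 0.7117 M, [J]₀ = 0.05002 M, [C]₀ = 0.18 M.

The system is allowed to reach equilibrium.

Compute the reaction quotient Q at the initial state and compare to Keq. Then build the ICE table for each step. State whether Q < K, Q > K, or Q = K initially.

Q₀ = 0.005052 vs Keq = 0.01109 ⇒ Q<K, forward
Step 1:
                    L           B           J           C
  Initial     0.01014      0.7117     0.05002        0.18
  Change    -0.002336    0.001168    0.003504    0.003504
  Equil      0.007804      0.7129     0.05352      0.1835
  solve Keq expr → x = 0.001168; check Q = 0.01109

Q₀ = 0.005052; Q < K (proceeds forward)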